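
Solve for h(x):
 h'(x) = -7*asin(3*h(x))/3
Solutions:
 Integral(1/asin(3*_y), (_y, h(x))) = C1 - 7*x/3


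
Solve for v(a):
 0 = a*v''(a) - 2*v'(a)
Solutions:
 v(a) = C1 + C2*a^3


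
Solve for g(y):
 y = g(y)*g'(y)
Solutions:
 g(y) = -sqrt(C1 + y^2)
 g(y) = sqrt(C1 + y^2)


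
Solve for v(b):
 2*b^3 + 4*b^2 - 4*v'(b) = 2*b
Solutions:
 v(b) = C1 + b^4/8 + b^3/3 - b^2/4


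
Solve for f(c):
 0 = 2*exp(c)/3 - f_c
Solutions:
 f(c) = C1 + 2*exp(c)/3


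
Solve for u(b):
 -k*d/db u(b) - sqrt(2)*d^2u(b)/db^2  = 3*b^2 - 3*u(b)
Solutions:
 u(b) = C1*exp(sqrt(2)*b*(-k + sqrt(k^2 + 12*sqrt(2)))/4) + C2*exp(-sqrt(2)*b*(k + sqrt(k^2 + 12*sqrt(2)))/4) + b^2 + 2*b*k/3 + 2*k^2/9 + 2*sqrt(2)/3


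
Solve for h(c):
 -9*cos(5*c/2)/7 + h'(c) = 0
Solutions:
 h(c) = C1 + 18*sin(5*c/2)/35


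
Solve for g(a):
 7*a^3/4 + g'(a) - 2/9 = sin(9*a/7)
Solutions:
 g(a) = C1 - 7*a^4/16 + 2*a/9 - 7*cos(9*a/7)/9


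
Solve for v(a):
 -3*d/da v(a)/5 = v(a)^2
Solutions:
 v(a) = 3/(C1 + 5*a)


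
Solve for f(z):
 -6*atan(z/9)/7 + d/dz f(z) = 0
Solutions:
 f(z) = C1 + 6*z*atan(z/9)/7 - 27*log(z^2 + 81)/7


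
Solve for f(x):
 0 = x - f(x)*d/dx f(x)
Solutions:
 f(x) = -sqrt(C1 + x^2)
 f(x) = sqrt(C1 + x^2)


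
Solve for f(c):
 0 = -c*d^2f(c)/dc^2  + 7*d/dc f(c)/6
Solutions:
 f(c) = C1 + C2*c^(13/6)


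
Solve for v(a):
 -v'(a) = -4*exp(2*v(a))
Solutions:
 v(a) = log(-sqrt(-1/(C1 + 4*a))) - log(2)/2
 v(a) = log(-1/(C1 + 4*a))/2 - log(2)/2


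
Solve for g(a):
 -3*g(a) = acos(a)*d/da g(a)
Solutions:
 g(a) = C1*exp(-3*Integral(1/acos(a), a))


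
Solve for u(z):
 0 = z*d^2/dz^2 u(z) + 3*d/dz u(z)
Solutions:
 u(z) = C1 + C2/z^2


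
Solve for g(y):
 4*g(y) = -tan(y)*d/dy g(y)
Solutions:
 g(y) = C1/sin(y)^4


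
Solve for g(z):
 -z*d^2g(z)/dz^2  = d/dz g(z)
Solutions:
 g(z) = C1 + C2*log(z)


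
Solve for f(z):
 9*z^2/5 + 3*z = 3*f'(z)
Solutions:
 f(z) = C1 + z^3/5 + z^2/2


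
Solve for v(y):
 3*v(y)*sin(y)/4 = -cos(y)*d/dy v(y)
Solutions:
 v(y) = C1*cos(y)^(3/4)


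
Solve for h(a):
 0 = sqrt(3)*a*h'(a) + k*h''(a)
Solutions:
 h(a) = C1 + C2*sqrt(k)*erf(sqrt(2)*3^(1/4)*a*sqrt(1/k)/2)


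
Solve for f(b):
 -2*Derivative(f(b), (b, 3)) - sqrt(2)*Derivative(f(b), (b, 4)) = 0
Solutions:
 f(b) = C1 + C2*b + C3*b^2 + C4*exp(-sqrt(2)*b)


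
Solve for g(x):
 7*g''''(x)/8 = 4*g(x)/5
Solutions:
 g(x) = C1*exp(-2*2^(1/4)*35^(3/4)*x/35) + C2*exp(2*2^(1/4)*35^(3/4)*x/35) + C3*sin(2*2^(1/4)*35^(3/4)*x/35) + C4*cos(2*2^(1/4)*35^(3/4)*x/35)


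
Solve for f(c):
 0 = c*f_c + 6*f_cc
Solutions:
 f(c) = C1 + C2*erf(sqrt(3)*c/6)


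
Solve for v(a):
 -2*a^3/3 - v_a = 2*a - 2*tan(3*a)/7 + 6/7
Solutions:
 v(a) = C1 - a^4/6 - a^2 - 6*a/7 - 2*log(cos(3*a))/21


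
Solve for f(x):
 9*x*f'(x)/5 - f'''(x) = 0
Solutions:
 f(x) = C1 + Integral(C2*airyai(15^(2/3)*x/5) + C3*airybi(15^(2/3)*x/5), x)


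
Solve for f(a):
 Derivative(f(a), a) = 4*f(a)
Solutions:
 f(a) = C1*exp(4*a)


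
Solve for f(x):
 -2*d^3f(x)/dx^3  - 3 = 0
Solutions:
 f(x) = C1 + C2*x + C3*x^2 - x^3/4


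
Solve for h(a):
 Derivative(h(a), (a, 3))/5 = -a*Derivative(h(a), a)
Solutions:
 h(a) = C1 + Integral(C2*airyai(-5^(1/3)*a) + C3*airybi(-5^(1/3)*a), a)


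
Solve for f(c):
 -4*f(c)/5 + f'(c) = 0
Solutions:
 f(c) = C1*exp(4*c/5)


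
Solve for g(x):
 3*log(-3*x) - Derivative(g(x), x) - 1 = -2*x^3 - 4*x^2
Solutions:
 g(x) = C1 + x^4/2 + 4*x^3/3 + 3*x*log(-x) + x*(-4 + 3*log(3))


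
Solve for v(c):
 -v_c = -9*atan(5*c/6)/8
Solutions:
 v(c) = C1 + 9*c*atan(5*c/6)/8 - 27*log(25*c^2 + 36)/40


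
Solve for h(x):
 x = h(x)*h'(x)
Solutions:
 h(x) = -sqrt(C1 + x^2)
 h(x) = sqrt(C1 + x^2)


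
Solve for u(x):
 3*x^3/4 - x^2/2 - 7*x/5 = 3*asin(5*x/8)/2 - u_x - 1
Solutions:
 u(x) = C1 - 3*x^4/16 + x^3/6 + 7*x^2/10 + 3*x*asin(5*x/8)/2 - x + 3*sqrt(64 - 25*x^2)/10


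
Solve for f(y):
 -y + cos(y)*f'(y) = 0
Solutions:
 f(y) = C1 + Integral(y/cos(y), y)


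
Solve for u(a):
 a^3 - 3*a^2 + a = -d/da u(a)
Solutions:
 u(a) = C1 - a^4/4 + a^3 - a^2/2


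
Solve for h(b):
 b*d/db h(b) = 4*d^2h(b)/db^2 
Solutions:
 h(b) = C1 + C2*erfi(sqrt(2)*b/4)


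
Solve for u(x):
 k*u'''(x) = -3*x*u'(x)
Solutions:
 u(x) = C1 + Integral(C2*airyai(3^(1/3)*x*(-1/k)^(1/3)) + C3*airybi(3^(1/3)*x*(-1/k)^(1/3)), x)


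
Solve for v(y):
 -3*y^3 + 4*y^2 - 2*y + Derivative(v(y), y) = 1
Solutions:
 v(y) = C1 + 3*y^4/4 - 4*y^3/3 + y^2 + y


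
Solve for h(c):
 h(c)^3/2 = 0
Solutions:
 h(c) = 0


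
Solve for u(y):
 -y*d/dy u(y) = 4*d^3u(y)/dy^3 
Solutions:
 u(y) = C1 + Integral(C2*airyai(-2^(1/3)*y/2) + C3*airybi(-2^(1/3)*y/2), y)


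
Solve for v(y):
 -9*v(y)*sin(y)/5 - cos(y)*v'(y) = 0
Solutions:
 v(y) = C1*cos(y)^(9/5)


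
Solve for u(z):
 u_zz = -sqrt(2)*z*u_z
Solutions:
 u(z) = C1 + C2*erf(2^(3/4)*z/2)


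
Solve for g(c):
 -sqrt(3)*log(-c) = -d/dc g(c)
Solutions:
 g(c) = C1 + sqrt(3)*c*log(-c) - sqrt(3)*c


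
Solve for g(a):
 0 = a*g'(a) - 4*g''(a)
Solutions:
 g(a) = C1 + C2*erfi(sqrt(2)*a/4)


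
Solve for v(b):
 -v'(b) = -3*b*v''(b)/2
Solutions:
 v(b) = C1 + C2*b^(5/3)


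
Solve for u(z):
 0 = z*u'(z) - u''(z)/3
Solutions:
 u(z) = C1 + C2*erfi(sqrt(6)*z/2)


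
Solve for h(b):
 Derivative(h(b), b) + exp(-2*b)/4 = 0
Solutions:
 h(b) = C1 + exp(-2*b)/8


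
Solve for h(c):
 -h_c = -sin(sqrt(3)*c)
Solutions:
 h(c) = C1 - sqrt(3)*cos(sqrt(3)*c)/3


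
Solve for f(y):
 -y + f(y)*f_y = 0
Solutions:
 f(y) = -sqrt(C1 + y^2)
 f(y) = sqrt(C1 + y^2)


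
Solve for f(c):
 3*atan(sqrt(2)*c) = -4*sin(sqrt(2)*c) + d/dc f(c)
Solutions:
 f(c) = C1 + 3*c*atan(sqrt(2)*c) - 3*sqrt(2)*log(2*c^2 + 1)/4 - 2*sqrt(2)*cos(sqrt(2)*c)


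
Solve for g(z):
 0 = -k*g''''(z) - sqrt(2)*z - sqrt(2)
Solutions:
 g(z) = C1 + C2*z + C3*z^2 + C4*z^3 - sqrt(2)*z^5/(120*k) - sqrt(2)*z^4/(24*k)


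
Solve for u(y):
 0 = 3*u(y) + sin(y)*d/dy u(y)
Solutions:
 u(y) = C1*(cos(y) + 1)^(3/2)/(cos(y) - 1)^(3/2)


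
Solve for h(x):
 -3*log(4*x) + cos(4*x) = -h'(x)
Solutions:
 h(x) = C1 + 3*x*log(x) - 3*x + 6*x*log(2) - sin(4*x)/4


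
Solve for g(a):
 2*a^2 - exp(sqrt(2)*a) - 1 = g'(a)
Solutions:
 g(a) = C1 + 2*a^3/3 - a - sqrt(2)*exp(sqrt(2)*a)/2


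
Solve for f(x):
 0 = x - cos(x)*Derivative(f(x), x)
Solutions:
 f(x) = C1 + Integral(x/cos(x), x)


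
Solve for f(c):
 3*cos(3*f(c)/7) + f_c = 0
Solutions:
 3*c - 7*log(sin(3*f(c)/7) - 1)/6 + 7*log(sin(3*f(c)/7) + 1)/6 = C1


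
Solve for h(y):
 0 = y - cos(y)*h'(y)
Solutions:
 h(y) = C1 + Integral(y/cos(y), y)


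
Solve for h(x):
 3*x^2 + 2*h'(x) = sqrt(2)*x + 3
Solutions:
 h(x) = C1 - x^3/2 + sqrt(2)*x^2/4 + 3*x/2


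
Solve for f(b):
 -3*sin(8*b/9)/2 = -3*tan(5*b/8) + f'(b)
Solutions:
 f(b) = C1 - 24*log(cos(5*b/8))/5 + 27*cos(8*b/9)/16


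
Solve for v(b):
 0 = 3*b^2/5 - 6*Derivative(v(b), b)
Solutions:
 v(b) = C1 + b^3/30


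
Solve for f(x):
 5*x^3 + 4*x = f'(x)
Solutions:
 f(x) = C1 + 5*x^4/4 + 2*x^2


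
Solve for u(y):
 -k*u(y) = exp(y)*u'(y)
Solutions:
 u(y) = C1*exp(k*exp(-y))


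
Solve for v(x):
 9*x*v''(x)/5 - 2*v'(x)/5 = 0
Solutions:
 v(x) = C1 + C2*x^(11/9)


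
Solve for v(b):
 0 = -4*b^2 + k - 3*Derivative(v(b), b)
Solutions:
 v(b) = C1 - 4*b^3/9 + b*k/3


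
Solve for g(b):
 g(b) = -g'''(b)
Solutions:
 g(b) = C3*exp(-b) + (C1*sin(sqrt(3)*b/2) + C2*cos(sqrt(3)*b/2))*exp(b/2)


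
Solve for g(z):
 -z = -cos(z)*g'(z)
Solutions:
 g(z) = C1 + Integral(z/cos(z), z)


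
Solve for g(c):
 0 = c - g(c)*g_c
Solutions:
 g(c) = -sqrt(C1 + c^2)
 g(c) = sqrt(C1 + c^2)


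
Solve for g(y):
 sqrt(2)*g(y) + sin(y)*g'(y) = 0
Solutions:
 g(y) = C1*(cos(y) + 1)^(sqrt(2)/2)/(cos(y) - 1)^(sqrt(2)/2)


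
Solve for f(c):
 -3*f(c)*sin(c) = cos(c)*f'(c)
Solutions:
 f(c) = C1*cos(c)^3


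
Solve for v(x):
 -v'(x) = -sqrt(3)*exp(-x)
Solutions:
 v(x) = C1 - sqrt(3)*exp(-x)


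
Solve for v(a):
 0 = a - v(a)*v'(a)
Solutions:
 v(a) = -sqrt(C1 + a^2)
 v(a) = sqrt(C1 + a^2)


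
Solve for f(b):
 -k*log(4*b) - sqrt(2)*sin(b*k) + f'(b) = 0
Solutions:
 f(b) = C1 + b*k*(log(b) - 1) + 2*b*k*log(2) + sqrt(2)*Piecewise((-cos(b*k)/k, Ne(k, 0)), (0, True))


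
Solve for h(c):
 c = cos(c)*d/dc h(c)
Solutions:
 h(c) = C1 + Integral(c/cos(c), c)


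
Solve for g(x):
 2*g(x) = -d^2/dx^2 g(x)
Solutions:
 g(x) = C1*sin(sqrt(2)*x) + C2*cos(sqrt(2)*x)


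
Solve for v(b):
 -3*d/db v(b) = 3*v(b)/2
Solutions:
 v(b) = C1*exp(-b/2)


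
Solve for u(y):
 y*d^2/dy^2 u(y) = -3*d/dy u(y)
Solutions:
 u(y) = C1 + C2/y^2


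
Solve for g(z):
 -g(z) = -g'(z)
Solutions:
 g(z) = C1*exp(z)


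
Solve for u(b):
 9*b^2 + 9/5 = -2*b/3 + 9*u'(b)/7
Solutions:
 u(b) = C1 + 7*b^3/3 + 7*b^2/27 + 7*b/5


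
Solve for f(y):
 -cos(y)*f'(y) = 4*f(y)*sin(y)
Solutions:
 f(y) = C1*cos(y)^4


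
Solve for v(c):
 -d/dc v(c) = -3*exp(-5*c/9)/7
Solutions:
 v(c) = C1 - 27*exp(-5*c/9)/35


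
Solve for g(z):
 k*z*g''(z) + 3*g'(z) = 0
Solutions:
 g(z) = C1 + z^(((re(k) - 3)*re(k) + im(k)^2)/(re(k)^2 + im(k)^2))*(C2*sin(3*log(z)*Abs(im(k))/(re(k)^2 + im(k)^2)) + C3*cos(3*log(z)*im(k)/(re(k)^2 + im(k)^2)))


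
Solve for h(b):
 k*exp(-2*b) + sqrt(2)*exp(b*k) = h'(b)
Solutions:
 h(b) = C1 - k*exp(-2*b)/2 + sqrt(2)*exp(b*k)/k


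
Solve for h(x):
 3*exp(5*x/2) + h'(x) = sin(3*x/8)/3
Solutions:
 h(x) = C1 - 6*exp(5*x/2)/5 - 8*cos(3*x/8)/9


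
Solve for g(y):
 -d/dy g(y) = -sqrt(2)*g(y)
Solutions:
 g(y) = C1*exp(sqrt(2)*y)


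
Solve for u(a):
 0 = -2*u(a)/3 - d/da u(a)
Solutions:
 u(a) = C1*exp(-2*a/3)


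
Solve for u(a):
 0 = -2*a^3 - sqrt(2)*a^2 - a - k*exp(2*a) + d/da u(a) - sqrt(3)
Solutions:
 u(a) = C1 + a^4/2 + sqrt(2)*a^3/3 + a^2/2 + sqrt(3)*a + k*exp(2*a)/2


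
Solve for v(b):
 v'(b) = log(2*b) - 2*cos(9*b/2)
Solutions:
 v(b) = C1 + b*log(b) - b + b*log(2) - 4*sin(9*b/2)/9


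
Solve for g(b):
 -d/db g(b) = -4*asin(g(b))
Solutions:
 Integral(1/asin(_y), (_y, g(b))) = C1 + 4*b


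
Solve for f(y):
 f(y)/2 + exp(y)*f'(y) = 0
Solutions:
 f(y) = C1*exp(exp(-y)/2)


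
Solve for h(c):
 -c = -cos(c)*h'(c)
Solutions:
 h(c) = C1 + Integral(c/cos(c), c)


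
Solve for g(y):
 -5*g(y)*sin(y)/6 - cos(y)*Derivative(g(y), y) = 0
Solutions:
 g(y) = C1*cos(y)^(5/6)


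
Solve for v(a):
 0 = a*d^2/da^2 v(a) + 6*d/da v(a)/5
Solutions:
 v(a) = C1 + C2/a^(1/5)


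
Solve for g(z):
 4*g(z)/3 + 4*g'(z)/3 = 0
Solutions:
 g(z) = C1*exp(-z)


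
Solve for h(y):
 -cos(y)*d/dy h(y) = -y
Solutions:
 h(y) = C1 + Integral(y/cos(y), y)


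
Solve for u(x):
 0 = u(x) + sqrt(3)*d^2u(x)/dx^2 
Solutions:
 u(x) = C1*sin(3^(3/4)*x/3) + C2*cos(3^(3/4)*x/3)


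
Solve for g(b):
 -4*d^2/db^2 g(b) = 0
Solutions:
 g(b) = C1 + C2*b


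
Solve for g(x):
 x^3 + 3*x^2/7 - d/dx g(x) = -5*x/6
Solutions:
 g(x) = C1 + x^4/4 + x^3/7 + 5*x^2/12


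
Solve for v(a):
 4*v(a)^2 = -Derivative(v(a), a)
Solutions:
 v(a) = 1/(C1 + 4*a)


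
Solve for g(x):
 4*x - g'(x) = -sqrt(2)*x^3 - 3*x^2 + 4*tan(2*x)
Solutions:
 g(x) = C1 + sqrt(2)*x^4/4 + x^3 + 2*x^2 + 2*log(cos(2*x))


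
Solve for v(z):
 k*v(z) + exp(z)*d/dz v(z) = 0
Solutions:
 v(z) = C1*exp(k*exp(-z))


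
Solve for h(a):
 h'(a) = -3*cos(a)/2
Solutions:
 h(a) = C1 - 3*sin(a)/2


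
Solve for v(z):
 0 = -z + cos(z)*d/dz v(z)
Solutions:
 v(z) = C1 + Integral(z/cos(z), z)


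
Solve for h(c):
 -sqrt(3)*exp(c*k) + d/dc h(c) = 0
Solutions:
 h(c) = C1 + sqrt(3)*exp(c*k)/k


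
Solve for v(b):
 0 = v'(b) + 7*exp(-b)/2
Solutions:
 v(b) = C1 + 7*exp(-b)/2


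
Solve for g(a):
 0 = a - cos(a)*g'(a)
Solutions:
 g(a) = C1 + Integral(a/cos(a), a)


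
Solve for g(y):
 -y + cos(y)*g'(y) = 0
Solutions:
 g(y) = C1 + Integral(y/cos(y), y)


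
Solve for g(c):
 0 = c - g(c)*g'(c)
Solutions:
 g(c) = -sqrt(C1 + c^2)
 g(c) = sqrt(C1 + c^2)


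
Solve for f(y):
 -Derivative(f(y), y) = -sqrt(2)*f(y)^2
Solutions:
 f(y) = -1/(C1 + sqrt(2)*y)


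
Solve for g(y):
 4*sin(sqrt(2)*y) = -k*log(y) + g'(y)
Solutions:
 g(y) = C1 + k*y*(log(y) - 1) - 2*sqrt(2)*cos(sqrt(2)*y)


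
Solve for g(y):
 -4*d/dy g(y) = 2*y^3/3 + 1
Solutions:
 g(y) = C1 - y^4/24 - y/4


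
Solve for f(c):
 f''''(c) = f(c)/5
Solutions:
 f(c) = C1*exp(-5^(3/4)*c/5) + C2*exp(5^(3/4)*c/5) + C3*sin(5^(3/4)*c/5) + C4*cos(5^(3/4)*c/5)


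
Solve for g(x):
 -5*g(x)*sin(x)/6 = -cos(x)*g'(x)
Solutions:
 g(x) = C1/cos(x)^(5/6)


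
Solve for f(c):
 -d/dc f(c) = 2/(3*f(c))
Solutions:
 f(c) = -sqrt(C1 - 12*c)/3
 f(c) = sqrt(C1 - 12*c)/3


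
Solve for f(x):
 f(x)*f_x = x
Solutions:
 f(x) = -sqrt(C1 + x^2)
 f(x) = sqrt(C1 + x^2)


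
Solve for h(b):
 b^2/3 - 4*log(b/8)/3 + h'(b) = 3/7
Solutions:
 h(b) = C1 - b^3/9 + 4*b*log(b)/3 - 4*b*log(2) - 19*b/21


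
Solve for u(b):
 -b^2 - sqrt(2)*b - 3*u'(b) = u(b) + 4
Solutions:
 u(b) = C1*exp(-b/3) - b^2 - sqrt(2)*b + 6*b - 22 + 3*sqrt(2)


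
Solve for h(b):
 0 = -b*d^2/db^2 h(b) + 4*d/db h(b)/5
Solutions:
 h(b) = C1 + C2*b^(9/5)


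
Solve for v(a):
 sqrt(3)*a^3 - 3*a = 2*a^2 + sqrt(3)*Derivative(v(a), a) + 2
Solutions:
 v(a) = C1 + a^4/4 - 2*sqrt(3)*a^3/9 - sqrt(3)*a^2/2 - 2*sqrt(3)*a/3


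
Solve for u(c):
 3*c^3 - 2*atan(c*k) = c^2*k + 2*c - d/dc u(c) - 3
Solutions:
 u(c) = C1 - 3*c^4/4 + c^3*k/3 + c^2 - 3*c + 2*Piecewise((c*atan(c*k) - log(c^2*k^2 + 1)/(2*k), Ne(k, 0)), (0, True))


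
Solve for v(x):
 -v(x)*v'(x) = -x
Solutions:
 v(x) = -sqrt(C1 + x^2)
 v(x) = sqrt(C1 + x^2)


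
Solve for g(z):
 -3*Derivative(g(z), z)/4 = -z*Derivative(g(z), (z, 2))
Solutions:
 g(z) = C1 + C2*z^(7/4)


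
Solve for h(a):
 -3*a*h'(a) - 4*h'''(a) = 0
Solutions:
 h(a) = C1 + Integral(C2*airyai(-6^(1/3)*a/2) + C3*airybi(-6^(1/3)*a/2), a)


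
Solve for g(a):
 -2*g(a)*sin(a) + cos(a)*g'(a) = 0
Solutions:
 g(a) = C1/cos(a)^2


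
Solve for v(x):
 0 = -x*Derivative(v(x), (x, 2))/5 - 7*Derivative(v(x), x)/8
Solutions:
 v(x) = C1 + C2/x^(27/8)


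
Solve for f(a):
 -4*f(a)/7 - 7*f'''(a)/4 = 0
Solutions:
 f(a) = C3*exp(-2*14^(1/3)*a/7) + (C1*sin(14^(1/3)*sqrt(3)*a/7) + C2*cos(14^(1/3)*sqrt(3)*a/7))*exp(14^(1/3)*a/7)


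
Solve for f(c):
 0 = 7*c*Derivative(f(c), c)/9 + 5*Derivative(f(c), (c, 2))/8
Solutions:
 f(c) = C1 + C2*erf(2*sqrt(35)*c/15)


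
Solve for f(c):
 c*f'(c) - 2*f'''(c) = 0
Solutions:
 f(c) = C1 + Integral(C2*airyai(2^(2/3)*c/2) + C3*airybi(2^(2/3)*c/2), c)


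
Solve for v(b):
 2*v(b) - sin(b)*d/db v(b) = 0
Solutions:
 v(b) = C1*(cos(b) - 1)/(cos(b) + 1)


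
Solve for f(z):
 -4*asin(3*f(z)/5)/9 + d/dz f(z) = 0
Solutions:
 Integral(1/asin(3*_y/5), (_y, f(z))) = C1 + 4*z/9


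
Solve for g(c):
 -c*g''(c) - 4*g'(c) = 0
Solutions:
 g(c) = C1 + C2/c^3


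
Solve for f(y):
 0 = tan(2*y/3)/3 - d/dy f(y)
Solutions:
 f(y) = C1 - log(cos(2*y/3))/2


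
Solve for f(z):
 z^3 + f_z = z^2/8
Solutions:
 f(z) = C1 - z^4/4 + z^3/24


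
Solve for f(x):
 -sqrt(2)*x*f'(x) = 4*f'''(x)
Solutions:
 f(x) = C1 + Integral(C2*airyai(-sqrt(2)*x/2) + C3*airybi(-sqrt(2)*x/2), x)


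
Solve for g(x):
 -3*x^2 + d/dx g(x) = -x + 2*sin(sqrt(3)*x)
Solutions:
 g(x) = C1 + x^3 - x^2/2 - 2*sqrt(3)*cos(sqrt(3)*x)/3


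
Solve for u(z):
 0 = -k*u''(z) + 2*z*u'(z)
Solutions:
 u(z) = C1 + C2*erf(z*sqrt(-1/k))/sqrt(-1/k)


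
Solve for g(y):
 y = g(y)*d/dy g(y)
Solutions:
 g(y) = -sqrt(C1 + y^2)
 g(y) = sqrt(C1 + y^2)


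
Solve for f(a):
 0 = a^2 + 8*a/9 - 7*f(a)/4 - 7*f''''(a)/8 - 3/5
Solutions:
 f(a) = 4*a^2/7 + 32*a/63 + (C1*sin(2^(3/4)*a/2) + C2*cos(2^(3/4)*a/2))*exp(-2^(3/4)*a/2) + (C3*sin(2^(3/4)*a/2) + C4*cos(2^(3/4)*a/2))*exp(2^(3/4)*a/2) - 12/35


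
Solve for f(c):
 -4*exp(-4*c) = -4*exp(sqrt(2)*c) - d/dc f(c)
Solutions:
 f(c) = C1 - 2*sqrt(2)*exp(sqrt(2)*c) - exp(-4*c)


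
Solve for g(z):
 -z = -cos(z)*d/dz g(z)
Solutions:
 g(z) = C1 + Integral(z/cos(z), z)


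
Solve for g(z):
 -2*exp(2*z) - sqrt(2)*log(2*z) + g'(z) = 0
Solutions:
 g(z) = C1 + sqrt(2)*z*log(z) + sqrt(2)*z*(-1 + log(2)) + exp(2*z)


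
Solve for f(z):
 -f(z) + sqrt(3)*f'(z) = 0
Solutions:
 f(z) = C1*exp(sqrt(3)*z/3)


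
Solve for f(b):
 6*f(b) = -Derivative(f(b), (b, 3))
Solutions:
 f(b) = C3*exp(-6^(1/3)*b) + (C1*sin(2^(1/3)*3^(5/6)*b/2) + C2*cos(2^(1/3)*3^(5/6)*b/2))*exp(6^(1/3)*b/2)


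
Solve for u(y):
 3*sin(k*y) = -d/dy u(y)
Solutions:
 u(y) = C1 + 3*cos(k*y)/k


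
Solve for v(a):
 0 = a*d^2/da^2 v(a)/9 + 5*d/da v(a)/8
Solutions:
 v(a) = C1 + C2/a^(37/8)


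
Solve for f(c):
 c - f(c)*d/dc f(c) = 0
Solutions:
 f(c) = -sqrt(C1 + c^2)
 f(c) = sqrt(C1 + c^2)


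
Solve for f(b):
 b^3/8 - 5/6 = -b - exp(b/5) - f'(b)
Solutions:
 f(b) = C1 - b^4/32 - b^2/2 + 5*b/6 - 5*exp(b/5)


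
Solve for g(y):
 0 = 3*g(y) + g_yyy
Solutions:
 g(y) = C3*exp(-3^(1/3)*y) + (C1*sin(3^(5/6)*y/2) + C2*cos(3^(5/6)*y/2))*exp(3^(1/3)*y/2)


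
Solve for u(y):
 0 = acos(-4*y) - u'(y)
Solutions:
 u(y) = C1 + y*acos(-4*y) + sqrt(1 - 16*y^2)/4


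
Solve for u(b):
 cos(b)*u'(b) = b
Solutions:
 u(b) = C1 + Integral(b/cos(b), b)


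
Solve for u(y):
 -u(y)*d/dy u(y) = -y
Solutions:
 u(y) = -sqrt(C1 + y^2)
 u(y) = sqrt(C1 + y^2)


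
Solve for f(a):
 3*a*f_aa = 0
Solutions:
 f(a) = C1 + C2*a


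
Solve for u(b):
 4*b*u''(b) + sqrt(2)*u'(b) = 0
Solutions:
 u(b) = C1 + C2*b^(1 - sqrt(2)/4)


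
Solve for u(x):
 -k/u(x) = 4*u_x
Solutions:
 u(x) = -sqrt(C1 - 2*k*x)/2
 u(x) = sqrt(C1 - 2*k*x)/2


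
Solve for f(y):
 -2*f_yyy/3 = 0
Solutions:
 f(y) = C1 + C2*y + C3*y^2


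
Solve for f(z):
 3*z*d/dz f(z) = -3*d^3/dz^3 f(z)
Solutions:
 f(z) = C1 + Integral(C2*airyai(-z) + C3*airybi(-z), z)


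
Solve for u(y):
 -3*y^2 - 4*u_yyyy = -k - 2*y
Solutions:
 u(y) = C1 + C2*y + C3*y^2 + C4*y^3 + k*y^4/96 - y^6/480 + y^5/240


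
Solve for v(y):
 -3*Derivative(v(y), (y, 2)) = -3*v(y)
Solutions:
 v(y) = C1*exp(-y) + C2*exp(y)


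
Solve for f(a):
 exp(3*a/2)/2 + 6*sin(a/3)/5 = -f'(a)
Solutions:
 f(a) = C1 - exp(3*a/2)/3 + 18*cos(a/3)/5


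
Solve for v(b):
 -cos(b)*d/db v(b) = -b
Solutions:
 v(b) = C1 + Integral(b/cos(b), b)


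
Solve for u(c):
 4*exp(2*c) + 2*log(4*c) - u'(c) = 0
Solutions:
 u(c) = C1 + 2*c*log(c) + 2*c*(-1 + 2*log(2)) + 2*exp(2*c)


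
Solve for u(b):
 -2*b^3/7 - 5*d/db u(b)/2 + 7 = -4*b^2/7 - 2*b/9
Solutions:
 u(b) = C1 - b^4/35 + 8*b^3/105 + 2*b^2/45 + 14*b/5


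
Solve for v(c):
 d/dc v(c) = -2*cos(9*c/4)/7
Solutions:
 v(c) = C1 - 8*sin(9*c/4)/63


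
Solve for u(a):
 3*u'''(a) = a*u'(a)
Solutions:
 u(a) = C1 + Integral(C2*airyai(3^(2/3)*a/3) + C3*airybi(3^(2/3)*a/3), a)


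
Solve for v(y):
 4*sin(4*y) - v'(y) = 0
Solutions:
 v(y) = C1 - cos(4*y)


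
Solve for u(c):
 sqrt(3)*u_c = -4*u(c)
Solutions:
 u(c) = C1*exp(-4*sqrt(3)*c/3)


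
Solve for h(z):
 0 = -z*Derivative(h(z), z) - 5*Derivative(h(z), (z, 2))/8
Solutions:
 h(z) = C1 + C2*erf(2*sqrt(5)*z/5)


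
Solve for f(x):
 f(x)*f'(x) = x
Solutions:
 f(x) = -sqrt(C1 + x^2)
 f(x) = sqrt(C1 + x^2)


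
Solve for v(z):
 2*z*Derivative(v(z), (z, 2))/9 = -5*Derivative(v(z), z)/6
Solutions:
 v(z) = C1 + C2/z^(11/4)


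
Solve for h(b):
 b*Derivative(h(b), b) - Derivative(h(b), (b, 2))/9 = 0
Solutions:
 h(b) = C1 + C2*erfi(3*sqrt(2)*b/2)


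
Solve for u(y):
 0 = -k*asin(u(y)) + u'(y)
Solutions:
 Integral(1/asin(_y), (_y, u(y))) = C1 + k*y


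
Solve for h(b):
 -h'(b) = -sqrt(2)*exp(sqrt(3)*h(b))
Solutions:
 h(b) = sqrt(3)*(2*log(-1/(C1 + sqrt(2)*b)) - log(3))/6


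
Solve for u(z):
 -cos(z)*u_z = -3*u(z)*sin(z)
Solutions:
 u(z) = C1/cos(z)^3


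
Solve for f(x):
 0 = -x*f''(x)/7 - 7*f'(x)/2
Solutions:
 f(x) = C1 + C2/x^(47/2)


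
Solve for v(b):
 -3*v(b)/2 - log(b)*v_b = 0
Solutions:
 v(b) = C1*exp(-3*li(b)/2)


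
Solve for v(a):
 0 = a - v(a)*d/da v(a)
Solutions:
 v(a) = -sqrt(C1 + a^2)
 v(a) = sqrt(C1 + a^2)


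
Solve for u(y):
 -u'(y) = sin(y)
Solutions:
 u(y) = C1 + cos(y)


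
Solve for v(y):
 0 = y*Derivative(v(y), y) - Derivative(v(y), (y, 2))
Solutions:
 v(y) = C1 + C2*erfi(sqrt(2)*y/2)


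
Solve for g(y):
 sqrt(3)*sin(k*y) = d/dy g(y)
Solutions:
 g(y) = C1 - sqrt(3)*cos(k*y)/k


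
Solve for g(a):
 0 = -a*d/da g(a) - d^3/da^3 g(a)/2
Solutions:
 g(a) = C1 + Integral(C2*airyai(-2^(1/3)*a) + C3*airybi(-2^(1/3)*a), a)


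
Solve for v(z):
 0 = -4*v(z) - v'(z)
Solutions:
 v(z) = C1*exp(-4*z)


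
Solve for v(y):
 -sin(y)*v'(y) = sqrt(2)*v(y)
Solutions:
 v(y) = C1*(cos(y) + 1)^(sqrt(2)/2)/(cos(y) - 1)^(sqrt(2)/2)


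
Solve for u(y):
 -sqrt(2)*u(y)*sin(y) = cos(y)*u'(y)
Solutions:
 u(y) = C1*cos(y)^(sqrt(2))


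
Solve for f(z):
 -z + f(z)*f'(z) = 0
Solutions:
 f(z) = -sqrt(C1 + z^2)
 f(z) = sqrt(C1 + z^2)


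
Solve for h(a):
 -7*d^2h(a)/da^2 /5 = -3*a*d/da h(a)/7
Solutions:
 h(a) = C1 + C2*erfi(sqrt(30)*a/14)


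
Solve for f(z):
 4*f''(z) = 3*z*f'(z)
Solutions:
 f(z) = C1 + C2*erfi(sqrt(6)*z/4)


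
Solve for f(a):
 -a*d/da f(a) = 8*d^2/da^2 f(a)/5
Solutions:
 f(a) = C1 + C2*erf(sqrt(5)*a/4)


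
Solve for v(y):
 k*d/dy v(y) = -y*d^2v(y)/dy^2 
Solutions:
 v(y) = C1 + y^(1 - re(k))*(C2*sin(log(y)*Abs(im(k))) + C3*cos(log(y)*im(k)))


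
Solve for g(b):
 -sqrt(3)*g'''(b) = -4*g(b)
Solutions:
 g(b) = C3*exp(2^(2/3)*3^(5/6)*b/3) + (C1*sin(2^(2/3)*3^(1/3)*b/2) + C2*cos(2^(2/3)*3^(1/3)*b/2))*exp(-2^(2/3)*3^(5/6)*b/6)


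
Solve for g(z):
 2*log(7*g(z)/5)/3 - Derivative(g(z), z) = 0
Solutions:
 3*Integral(1/(-log(_y) - log(7) + log(5)), (_y, g(z)))/2 = C1 - z


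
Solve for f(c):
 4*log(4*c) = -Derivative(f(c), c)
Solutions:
 f(c) = C1 - 4*c*log(c) - c*log(256) + 4*c


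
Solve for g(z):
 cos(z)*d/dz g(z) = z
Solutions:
 g(z) = C1 + Integral(z/cos(z), z)


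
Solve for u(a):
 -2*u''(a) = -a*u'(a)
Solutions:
 u(a) = C1 + C2*erfi(a/2)


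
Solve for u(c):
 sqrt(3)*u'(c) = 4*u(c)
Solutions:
 u(c) = C1*exp(4*sqrt(3)*c/3)


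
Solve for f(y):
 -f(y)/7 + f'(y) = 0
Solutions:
 f(y) = C1*exp(y/7)


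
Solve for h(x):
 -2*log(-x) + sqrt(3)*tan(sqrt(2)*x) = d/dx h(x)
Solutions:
 h(x) = C1 - 2*x*log(-x) + 2*x - sqrt(6)*log(cos(sqrt(2)*x))/2


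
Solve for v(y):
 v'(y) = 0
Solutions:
 v(y) = C1


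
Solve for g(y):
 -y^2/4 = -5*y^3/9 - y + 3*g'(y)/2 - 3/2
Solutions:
 g(y) = C1 + 5*y^4/54 - y^3/18 + y^2/3 + y


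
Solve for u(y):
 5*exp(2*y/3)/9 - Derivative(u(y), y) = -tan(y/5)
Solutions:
 u(y) = C1 + 5*exp(2*y/3)/6 - 5*log(cos(y/5))


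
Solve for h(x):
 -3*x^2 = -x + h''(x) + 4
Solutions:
 h(x) = C1 + C2*x - x^4/4 + x^3/6 - 2*x^2


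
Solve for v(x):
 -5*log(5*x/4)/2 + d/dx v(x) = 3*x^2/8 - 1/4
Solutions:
 v(x) = C1 + x^3/8 + 5*x*log(x)/2 - 5*x*log(2) - 11*x/4 + 5*x*log(5)/2


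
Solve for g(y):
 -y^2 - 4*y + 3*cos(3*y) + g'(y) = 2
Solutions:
 g(y) = C1 + y^3/3 + 2*y^2 + 2*y - sin(3*y)


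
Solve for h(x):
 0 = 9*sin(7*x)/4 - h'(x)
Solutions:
 h(x) = C1 - 9*cos(7*x)/28


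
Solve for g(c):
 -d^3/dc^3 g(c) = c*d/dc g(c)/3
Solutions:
 g(c) = C1 + Integral(C2*airyai(-3^(2/3)*c/3) + C3*airybi(-3^(2/3)*c/3), c)


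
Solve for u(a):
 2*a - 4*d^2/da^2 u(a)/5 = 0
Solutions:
 u(a) = C1 + C2*a + 5*a^3/12


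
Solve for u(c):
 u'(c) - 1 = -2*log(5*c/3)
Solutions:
 u(c) = C1 - 2*c*log(c) + c*log(9/25) + 3*c


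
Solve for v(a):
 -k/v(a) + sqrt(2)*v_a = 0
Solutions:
 v(a) = -sqrt(C1 + sqrt(2)*a*k)
 v(a) = sqrt(C1 + sqrt(2)*a*k)


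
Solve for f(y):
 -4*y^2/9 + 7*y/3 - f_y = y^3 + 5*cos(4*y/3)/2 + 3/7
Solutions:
 f(y) = C1 - y^4/4 - 4*y^3/27 + 7*y^2/6 - 3*y/7 - 15*sin(4*y/3)/8


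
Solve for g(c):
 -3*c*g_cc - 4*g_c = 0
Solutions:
 g(c) = C1 + C2/c^(1/3)


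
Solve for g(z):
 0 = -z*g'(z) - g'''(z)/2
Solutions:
 g(z) = C1 + Integral(C2*airyai(-2^(1/3)*z) + C3*airybi(-2^(1/3)*z), z)


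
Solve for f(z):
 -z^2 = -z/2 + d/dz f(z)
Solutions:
 f(z) = C1 - z^3/3 + z^2/4


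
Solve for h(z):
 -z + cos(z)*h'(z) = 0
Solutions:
 h(z) = C1 + Integral(z/cos(z), z)


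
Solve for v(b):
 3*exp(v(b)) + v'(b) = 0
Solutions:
 v(b) = log(1/(C1 + 3*b))


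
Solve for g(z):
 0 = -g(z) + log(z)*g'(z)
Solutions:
 g(z) = C1*exp(li(z))


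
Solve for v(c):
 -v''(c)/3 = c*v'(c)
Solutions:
 v(c) = C1 + C2*erf(sqrt(6)*c/2)


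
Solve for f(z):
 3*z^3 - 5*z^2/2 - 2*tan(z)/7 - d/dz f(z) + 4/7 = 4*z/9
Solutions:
 f(z) = C1 + 3*z^4/4 - 5*z^3/6 - 2*z^2/9 + 4*z/7 + 2*log(cos(z))/7


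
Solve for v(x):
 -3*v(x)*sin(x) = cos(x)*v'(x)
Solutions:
 v(x) = C1*cos(x)^3


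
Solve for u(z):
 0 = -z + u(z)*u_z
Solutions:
 u(z) = -sqrt(C1 + z^2)
 u(z) = sqrt(C1 + z^2)


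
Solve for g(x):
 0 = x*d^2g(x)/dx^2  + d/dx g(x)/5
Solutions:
 g(x) = C1 + C2*x^(4/5)


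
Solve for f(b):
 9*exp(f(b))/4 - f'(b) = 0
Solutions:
 f(b) = log(-1/(C1 + 9*b)) + 2*log(2)


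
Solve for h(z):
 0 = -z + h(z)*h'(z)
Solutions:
 h(z) = -sqrt(C1 + z^2)
 h(z) = sqrt(C1 + z^2)


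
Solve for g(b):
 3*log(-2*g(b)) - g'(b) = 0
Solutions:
 -Integral(1/(log(-_y) + log(2)), (_y, g(b)))/3 = C1 - b


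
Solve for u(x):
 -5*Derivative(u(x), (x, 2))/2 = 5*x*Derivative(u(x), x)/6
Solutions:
 u(x) = C1 + C2*erf(sqrt(6)*x/6)


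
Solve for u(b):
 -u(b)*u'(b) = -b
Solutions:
 u(b) = -sqrt(C1 + b^2)
 u(b) = sqrt(C1 + b^2)


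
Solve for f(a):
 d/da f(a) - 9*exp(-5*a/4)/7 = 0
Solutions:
 f(a) = C1 - 36*exp(-5*a/4)/35


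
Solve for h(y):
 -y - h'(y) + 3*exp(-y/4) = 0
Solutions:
 h(y) = C1 - y^2/2 - 12*exp(-y/4)


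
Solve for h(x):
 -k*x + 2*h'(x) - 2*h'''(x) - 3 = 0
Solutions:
 h(x) = C1 + C2*exp(-x) + C3*exp(x) + k*x^2/4 + 3*x/2


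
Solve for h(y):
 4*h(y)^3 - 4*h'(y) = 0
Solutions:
 h(y) = -sqrt(2)*sqrt(-1/(C1 + y))/2
 h(y) = sqrt(2)*sqrt(-1/(C1 + y))/2


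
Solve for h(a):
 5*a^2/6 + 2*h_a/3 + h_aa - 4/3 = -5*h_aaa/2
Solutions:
 h(a) = C1 - 5*a^3/12 + 15*a^2/8 + 23*a/4 + (C2*sin(sqrt(51)*a/15) + C3*cos(sqrt(51)*a/15))*exp(-a/5)


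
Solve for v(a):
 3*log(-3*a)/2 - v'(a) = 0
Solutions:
 v(a) = C1 + 3*a*log(-a)/2 + 3*a*(-1 + log(3))/2


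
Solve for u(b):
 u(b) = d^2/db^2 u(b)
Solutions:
 u(b) = C1*exp(-b) + C2*exp(b)


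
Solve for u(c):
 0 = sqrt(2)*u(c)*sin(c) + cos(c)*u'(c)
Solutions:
 u(c) = C1*cos(c)^(sqrt(2))


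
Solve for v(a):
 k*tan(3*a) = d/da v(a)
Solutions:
 v(a) = C1 - k*log(cos(3*a))/3


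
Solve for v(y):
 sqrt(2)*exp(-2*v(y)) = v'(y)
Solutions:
 v(y) = log(-sqrt(C1 + 2*sqrt(2)*y))
 v(y) = log(C1 + 2*sqrt(2)*y)/2


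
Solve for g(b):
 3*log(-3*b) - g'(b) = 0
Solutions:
 g(b) = C1 + 3*b*log(-b) + 3*b*(-1 + log(3))


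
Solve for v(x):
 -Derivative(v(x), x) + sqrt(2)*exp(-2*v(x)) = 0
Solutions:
 v(x) = log(-sqrt(C1 + 2*sqrt(2)*x))
 v(x) = log(C1 + 2*sqrt(2)*x)/2


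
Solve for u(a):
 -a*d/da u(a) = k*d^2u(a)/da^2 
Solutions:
 u(a) = C1 + C2*sqrt(k)*erf(sqrt(2)*a*sqrt(1/k)/2)


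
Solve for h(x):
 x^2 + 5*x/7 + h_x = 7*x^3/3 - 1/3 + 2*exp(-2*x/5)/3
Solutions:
 h(x) = C1 + 7*x^4/12 - x^3/3 - 5*x^2/14 - x/3 - 5*exp(-2*x/5)/3


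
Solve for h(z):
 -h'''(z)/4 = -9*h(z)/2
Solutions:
 h(z) = C3*exp(18^(1/3)*z) + (C1*sin(3*2^(1/3)*3^(1/6)*z/2) + C2*cos(3*2^(1/3)*3^(1/6)*z/2))*exp(-18^(1/3)*z/2)


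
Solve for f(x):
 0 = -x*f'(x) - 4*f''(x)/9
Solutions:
 f(x) = C1 + C2*erf(3*sqrt(2)*x/4)


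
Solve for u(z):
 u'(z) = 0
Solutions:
 u(z) = C1


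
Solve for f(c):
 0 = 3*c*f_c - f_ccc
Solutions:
 f(c) = C1 + Integral(C2*airyai(3^(1/3)*c) + C3*airybi(3^(1/3)*c), c)


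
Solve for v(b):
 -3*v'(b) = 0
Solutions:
 v(b) = C1


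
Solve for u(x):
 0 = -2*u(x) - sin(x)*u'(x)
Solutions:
 u(x) = C1*(cos(x) + 1)/(cos(x) - 1)


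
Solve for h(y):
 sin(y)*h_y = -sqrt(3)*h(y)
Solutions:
 h(y) = C1*(cos(y) + 1)^(sqrt(3)/2)/(cos(y) - 1)^(sqrt(3)/2)


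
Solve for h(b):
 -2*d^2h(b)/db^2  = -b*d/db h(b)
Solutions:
 h(b) = C1 + C2*erfi(b/2)


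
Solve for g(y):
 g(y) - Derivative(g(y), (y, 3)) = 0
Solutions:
 g(y) = C3*exp(y) + (C1*sin(sqrt(3)*y/2) + C2*cos(sqrt(3)*y/2))*exp(-y/2)


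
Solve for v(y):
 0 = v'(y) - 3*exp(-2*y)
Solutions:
 v(y) = C1 - 3*exp(-2*y)/2


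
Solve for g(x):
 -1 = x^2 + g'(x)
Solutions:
 g(x) = C1 - x^3/3 - x


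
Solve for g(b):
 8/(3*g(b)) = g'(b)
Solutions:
 g(b) = -sqrt(C1 + 48*b)/3
 g(b) = sqrt(C1 + 48*b)/3


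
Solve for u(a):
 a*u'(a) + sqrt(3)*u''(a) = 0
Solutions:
 u(a) = C1 + C2*erf(sqrt(2)*3^(3/4)*a/6)


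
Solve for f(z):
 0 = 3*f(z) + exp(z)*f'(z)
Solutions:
 f(z) = C1*exp(3*exp(-z))


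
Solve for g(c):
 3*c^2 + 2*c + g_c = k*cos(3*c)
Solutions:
 g(c) = C1 - c^3 - c^2 + k*sin(3*c)/3


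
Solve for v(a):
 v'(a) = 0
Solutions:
 v(a) = C1


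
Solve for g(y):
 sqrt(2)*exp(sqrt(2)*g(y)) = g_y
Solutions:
 g(y) = sqrt(2)*(2*log(-1/(C1 + sqrt(2)*y)) - log(2))/4


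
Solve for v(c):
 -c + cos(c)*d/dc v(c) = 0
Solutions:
 v(c) = C1 + Integral(c/cos(c), c)


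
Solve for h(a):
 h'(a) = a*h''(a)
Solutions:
 h(a) = C1 + C2*a^2


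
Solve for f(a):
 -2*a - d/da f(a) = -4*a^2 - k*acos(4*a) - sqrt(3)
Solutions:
 f(a) = C1 + 4*a^3/3 - a^2 + sqrt(3)*a + k*(a*acos(4*a) - sqrt(1 - 16*a^2)/4)


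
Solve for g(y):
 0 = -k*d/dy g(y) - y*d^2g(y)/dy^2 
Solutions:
 g(y) = C1 + y^(1 - re(k))*(C2*sin(log(y)*Abs(im(k))) + C3*cos(log(y)*im(k)))


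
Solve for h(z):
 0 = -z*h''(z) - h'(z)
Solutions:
 h(z) = C1 + C2*log(z)


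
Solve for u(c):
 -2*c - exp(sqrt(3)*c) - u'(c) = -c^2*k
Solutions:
 u(c) = C1 + c^3*k/3 - c^2 - sqrt(3)*exp(sqrt(3)*c)/3


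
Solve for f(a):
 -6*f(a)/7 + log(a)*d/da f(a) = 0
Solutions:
 f(a) = C1*exp(6*li(a)/7)


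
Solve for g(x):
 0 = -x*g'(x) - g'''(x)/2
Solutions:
 g(x) = C1 + Integral(C2*airyai(-2^(1/3)*x) + C3*airybi(-2^(1/3)*x), x)


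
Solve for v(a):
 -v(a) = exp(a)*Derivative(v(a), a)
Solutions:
 v(a) = C1*exp(exp(-a))


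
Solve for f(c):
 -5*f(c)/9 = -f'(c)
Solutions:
 f(c) = C1*exp(5*c/9)


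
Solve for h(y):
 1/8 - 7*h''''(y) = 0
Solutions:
 h(y) = C1 + C2*y + C3*y^2 + C4*y^3 + y^4/1344


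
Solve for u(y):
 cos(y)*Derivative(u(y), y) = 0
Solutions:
 u(y) = C1


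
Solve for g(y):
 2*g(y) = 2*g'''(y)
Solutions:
 g(y) = C3*exp(y) + (C1*sin(sqrt(3)*y/2) + C2*cos(sqrt(3)*y/2))*exp(-y/2)


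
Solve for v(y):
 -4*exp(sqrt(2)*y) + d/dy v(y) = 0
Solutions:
 v(y) = C1 + 2*sqrt(2)*exp(sqrt(2)*y)


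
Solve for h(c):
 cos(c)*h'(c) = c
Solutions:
 h(c) = C1 + Integral(c/cos(c), c)


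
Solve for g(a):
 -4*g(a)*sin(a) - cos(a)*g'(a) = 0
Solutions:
 g(a) = C1*cos(a)^4


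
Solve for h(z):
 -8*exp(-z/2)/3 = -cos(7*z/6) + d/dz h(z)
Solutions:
 h(z) = C1 + 6*sin(7*z/6)/7 + 16*exp(-z/2)/3


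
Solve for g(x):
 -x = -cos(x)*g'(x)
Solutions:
 g(x) = C1 + Integral(x/cos(x), x)


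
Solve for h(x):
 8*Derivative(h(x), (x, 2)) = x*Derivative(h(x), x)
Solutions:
 h(x) = C1 + C2*erfi(x/4)


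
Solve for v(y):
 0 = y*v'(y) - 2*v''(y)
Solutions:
 v(y) = C1 + C2*erfi(y/2)


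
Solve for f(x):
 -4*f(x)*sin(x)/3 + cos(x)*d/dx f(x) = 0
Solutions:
 f(x) = C1/cos(x)^(4/3)


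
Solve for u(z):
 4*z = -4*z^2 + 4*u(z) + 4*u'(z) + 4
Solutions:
 u(z) = C1*exp(-z) + z^2 - z


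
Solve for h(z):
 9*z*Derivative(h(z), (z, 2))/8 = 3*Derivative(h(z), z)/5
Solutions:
 h(z) = C1 + C2*z^(23/15)


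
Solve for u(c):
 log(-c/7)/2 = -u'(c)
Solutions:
 u(c) = C1 - c*log(-c)/2 + c*(1 + log(7))/2


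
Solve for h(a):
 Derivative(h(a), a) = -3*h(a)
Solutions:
 h(a) = C1*exp(-3*a)


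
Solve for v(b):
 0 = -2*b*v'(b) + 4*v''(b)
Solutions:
 v(b) = C1 + C2*erfi(b/2)


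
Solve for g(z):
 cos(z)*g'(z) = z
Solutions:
 g(z) = C1 + Integral(z/cos(z), z)


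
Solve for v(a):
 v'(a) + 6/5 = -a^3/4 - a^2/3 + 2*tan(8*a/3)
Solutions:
 v(a) = C1 - a^4/16 - a^3/9 - 6*a/5 - 3*log(cos(8*a/3))/4


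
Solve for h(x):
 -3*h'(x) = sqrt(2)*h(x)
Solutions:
 h(x) = C1*exp(-sqrt(2)*x/3)


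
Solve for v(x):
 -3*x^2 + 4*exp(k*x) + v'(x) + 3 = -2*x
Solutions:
 v(x) = C1 + x^3 - x^2 - 3*x - 4*exp(k*x)/k


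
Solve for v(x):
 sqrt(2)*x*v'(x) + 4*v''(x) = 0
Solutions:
 v(x) = C1 + C2*erf(2^(3/4)*x/4)


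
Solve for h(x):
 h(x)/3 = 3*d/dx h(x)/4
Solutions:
 h(x) = C1*exp(4*x/9)


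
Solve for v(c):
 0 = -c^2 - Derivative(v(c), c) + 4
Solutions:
 v(c) = C1 - c^3/3 + 4*c


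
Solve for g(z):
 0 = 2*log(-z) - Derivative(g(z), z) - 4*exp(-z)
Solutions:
 g(z) = C1 + 2*z*log(-z) - 2*z + 4*exp(-z)


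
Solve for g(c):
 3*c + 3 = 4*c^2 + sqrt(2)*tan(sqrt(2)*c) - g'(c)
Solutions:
 g(c) = C1 + 4*c^3/3 - 3*c^2/2 - 3*c - log(cos(sqrt(2)*c))


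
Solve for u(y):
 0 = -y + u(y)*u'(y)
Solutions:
 u(y) = -sqrt(C1 + y^2)
 u(y) = sqrt(C1 + y^2)


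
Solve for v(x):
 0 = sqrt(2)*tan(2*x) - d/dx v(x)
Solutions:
 v(x) = C1 - sqrt(2)*log(cos(2*x))/2


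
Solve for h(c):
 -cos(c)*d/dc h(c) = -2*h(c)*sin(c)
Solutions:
 h(c) = C1/cos(c)^2


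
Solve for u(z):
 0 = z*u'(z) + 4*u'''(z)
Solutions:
 u(z) = C1 + Integral(C2*airyai(-2^(1/3)*z/2) + C3*airybi(-2^(1/3)*z/2), z)


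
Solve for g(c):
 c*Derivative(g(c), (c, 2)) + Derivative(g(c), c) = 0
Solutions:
 g(c) = C1 + C2*log(c)


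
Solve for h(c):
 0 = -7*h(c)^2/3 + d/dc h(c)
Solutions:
 h(c) = -3/(C1 + 7*c)


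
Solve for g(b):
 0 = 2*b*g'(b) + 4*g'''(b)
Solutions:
 g(b) = C1 + Integral(C2*airyai(-2^(2/3)*b/2) + C3*airybi(-2^(2/3)*b/2), b)


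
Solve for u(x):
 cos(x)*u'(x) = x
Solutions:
 u(x) = C1 + Integral(x/cos(x), x)


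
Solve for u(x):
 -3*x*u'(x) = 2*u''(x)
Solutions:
 u(x) = C1 + C2*erf(sqrt(3)*x/2)


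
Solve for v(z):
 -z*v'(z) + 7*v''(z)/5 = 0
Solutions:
 v(z) = C1 + C2*erfi(sqrt(70)*z/14)


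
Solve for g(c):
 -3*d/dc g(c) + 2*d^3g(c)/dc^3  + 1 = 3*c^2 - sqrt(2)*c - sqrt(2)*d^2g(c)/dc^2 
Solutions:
 g(c) = C1 + C2*exp(c*(-sqrt(2) + sqrt(26))/4) + C3*exp(-c*(sqrt(2) + sqrt(26))/4) - c^3/3 - sqrt(2)*c^2/6 - 11*c/9


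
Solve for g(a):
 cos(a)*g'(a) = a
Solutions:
 g(a) = C1 + Integral(a/cos(a), a)


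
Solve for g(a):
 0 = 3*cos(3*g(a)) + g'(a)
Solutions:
 g(a) = -asin((C1 + exp(18*a))/(C1 - exp(18*a)))/3 + pi/3
 g(a) = asin((C1 + exp(18*a))/(C1 - exp(18*a)))/3


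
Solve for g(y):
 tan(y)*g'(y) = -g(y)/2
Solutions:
 g(y) = C1/sqrt(sin(y))


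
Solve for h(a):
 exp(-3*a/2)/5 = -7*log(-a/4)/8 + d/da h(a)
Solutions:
 h(a) = C1 + 7*a*log(-a)/8 + 7*a*(-2*log(2) - 1)/8 - 2*exp(-3*a/2)/15


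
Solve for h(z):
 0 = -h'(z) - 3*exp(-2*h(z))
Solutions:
 h(z) = log(-sqrt(C1 - 6*z))
 h(z) = log(C1 - 6*z)/2


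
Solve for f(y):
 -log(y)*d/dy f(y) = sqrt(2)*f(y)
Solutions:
 f(y) = C1*exp(-sqrt(2)*li(y))


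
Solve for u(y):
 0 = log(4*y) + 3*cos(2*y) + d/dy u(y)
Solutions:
 u(y) = C1 - y*log(y) - 2*y*log(2) + y - 3*sin(2*y)/2


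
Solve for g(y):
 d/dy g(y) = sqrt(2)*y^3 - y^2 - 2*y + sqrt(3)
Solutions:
 g(y) = C1 + sqrt(2)*y^4/4 - y^3/3 - y^2 + sqrt(3)*y


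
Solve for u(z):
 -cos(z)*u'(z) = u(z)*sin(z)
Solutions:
 u(z) = C1*cos(z)


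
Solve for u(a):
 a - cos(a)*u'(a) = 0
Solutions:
 u(a) = C1 + Integral(a/cos(a), a)


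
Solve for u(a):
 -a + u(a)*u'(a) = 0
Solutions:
 u(a) = -sqrt(C1 + a^2)
 u(a) = sqrt(C1 + a^2)


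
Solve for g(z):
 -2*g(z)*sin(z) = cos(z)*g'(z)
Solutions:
 g(z) = C1*cos(z)^2


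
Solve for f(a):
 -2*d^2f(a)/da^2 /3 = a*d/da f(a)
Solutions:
 f(a) = C1 + C2*erf(sqrt(3)*a/2)


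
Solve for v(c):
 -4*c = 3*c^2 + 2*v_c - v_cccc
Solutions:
 v(c) = C1 + C4*exp(2^(1/3)*c) - c^3/2 - c^2 + (C2*sin(2^(1/3)*sqrt(3)*c/2) + C3*cos(2^(1/3)*sqrt(3)*c/2))*exp(-2^(1/3)*c/2)


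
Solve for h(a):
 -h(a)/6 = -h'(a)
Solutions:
 h(a) = C1*exp(a/6)


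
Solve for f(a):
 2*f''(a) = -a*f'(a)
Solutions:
 f(a) = C1 + C2*erf(a/2)


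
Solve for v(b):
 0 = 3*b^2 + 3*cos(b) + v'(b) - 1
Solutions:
 v(b) = C1 - b^3 + b - 3*sin(b)


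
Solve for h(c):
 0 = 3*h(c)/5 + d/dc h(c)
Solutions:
 h(c) = C1*exp(-3*c/5)


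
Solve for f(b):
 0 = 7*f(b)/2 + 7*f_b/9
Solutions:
 f(b) = C1*exp(-9*b/2)


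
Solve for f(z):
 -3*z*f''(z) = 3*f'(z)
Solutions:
 f(z) = C1 + C2*log(z)


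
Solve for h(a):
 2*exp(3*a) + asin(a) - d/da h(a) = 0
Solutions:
 h(a) = C1 + a*asin(a) + sqrt(1 - a^2) + 2*exp(3*a)/3


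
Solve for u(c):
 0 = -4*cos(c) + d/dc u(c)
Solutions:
 u(c) = C1 + 4*sin(c)


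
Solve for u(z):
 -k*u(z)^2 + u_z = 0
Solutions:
 u(z) = -1/(C1 + k*z)


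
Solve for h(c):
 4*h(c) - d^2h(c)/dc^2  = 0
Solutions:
 h(c) = C1*exp(-2*c) + C2*exp(2*c)


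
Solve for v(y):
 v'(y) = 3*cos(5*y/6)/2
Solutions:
 v(y) = C1 + 9*sin(5*y/6)/5


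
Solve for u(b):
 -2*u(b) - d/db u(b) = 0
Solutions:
 u(b) = C1*exp(-2*b)


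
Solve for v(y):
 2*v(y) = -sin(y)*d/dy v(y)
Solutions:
 v(y) = C1*(cos(y) + 1)/(cos(y) - 1)


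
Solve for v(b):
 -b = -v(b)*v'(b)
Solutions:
 v(b) = -sqrt(C1 + b^2)
 v(b) = sqrt(C1 + b^2)


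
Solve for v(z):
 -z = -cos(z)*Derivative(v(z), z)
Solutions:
 v(z) = C1 + Integral(z/cos(z), z)


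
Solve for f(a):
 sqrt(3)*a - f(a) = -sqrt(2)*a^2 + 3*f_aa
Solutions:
 f(a) = C1*sin(sqrt(3)*a/3) + C2*cos(sqrt(3)*a/3) + sqrt(2)*a^2 + sqrt(3)*a - 6*sqrt(2)


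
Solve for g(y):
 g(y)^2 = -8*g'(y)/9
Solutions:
 g(y) = 8/(C1 + 9*y)


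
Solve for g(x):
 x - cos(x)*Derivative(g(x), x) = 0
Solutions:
 g(x) = C1 + Integral(x/cos(x), x)


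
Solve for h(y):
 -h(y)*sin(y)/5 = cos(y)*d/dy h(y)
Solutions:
 h(y) = C1*cos(y)^(1/5)


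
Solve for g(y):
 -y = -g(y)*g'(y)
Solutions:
 g(y) = -sqrt(C1 + y^2)
 g(y) = sqrt(C1 + y^2)


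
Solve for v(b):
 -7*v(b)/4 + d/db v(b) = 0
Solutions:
 v(b) = C1*exp(7*b/4)


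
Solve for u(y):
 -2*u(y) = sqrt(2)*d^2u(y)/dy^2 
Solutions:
 u(y) = C1*sin(2^(1/4)*y) + C2*cos(2^(1/4)*y)


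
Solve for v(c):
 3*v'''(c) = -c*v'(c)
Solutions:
 v(c) = C1 + Integral(C2*airyai(-3^(2/3)*c/3) + C3*airybi(-3^(2/3)*c/3), c)


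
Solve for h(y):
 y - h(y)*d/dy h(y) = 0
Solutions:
 h(y) = -sqrt(C1 + y^2)
 h(y) = sqrt(C1 + y^2)


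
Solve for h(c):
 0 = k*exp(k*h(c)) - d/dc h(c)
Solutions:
 h(c) = Piecewise((log(-1/(C1*k + c*k^2))/k, Ne(k, 0)), (nan, True))
 h(c) = Piecewise((C1 + c*k, Eq(k, 0)), (nan, True))


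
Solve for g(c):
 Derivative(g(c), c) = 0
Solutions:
 g(c) = C1


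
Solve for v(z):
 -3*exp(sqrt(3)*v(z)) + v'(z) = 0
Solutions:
 v(z) = sqrt(3)*(2*log(-1/(C1 + 3*z)) - log(3))/6


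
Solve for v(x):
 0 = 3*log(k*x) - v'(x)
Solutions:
 v(x) = C1 + 3*x*log(k*x) - 3*x
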